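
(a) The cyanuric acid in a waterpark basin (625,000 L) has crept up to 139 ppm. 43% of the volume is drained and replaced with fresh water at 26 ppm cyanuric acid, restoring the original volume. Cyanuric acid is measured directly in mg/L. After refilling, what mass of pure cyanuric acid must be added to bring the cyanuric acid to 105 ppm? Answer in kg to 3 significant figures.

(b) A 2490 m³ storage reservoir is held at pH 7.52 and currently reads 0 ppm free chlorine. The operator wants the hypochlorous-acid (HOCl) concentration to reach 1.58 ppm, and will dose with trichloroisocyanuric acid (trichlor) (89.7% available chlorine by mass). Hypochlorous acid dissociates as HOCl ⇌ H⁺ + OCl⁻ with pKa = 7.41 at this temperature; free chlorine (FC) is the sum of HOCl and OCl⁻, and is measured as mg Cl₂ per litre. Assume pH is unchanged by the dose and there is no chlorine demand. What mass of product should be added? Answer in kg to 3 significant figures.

(a) After draining 43% and refilling: 139 × 0.57 + 26 × 0.43 = 90.41 ppm.
(a) Deficit to target: 105 − 90.41 = 14.59 mg/L.
(a) Mass: 14.59 mg/L × 625,000 L = 9119 g cyanuric acid.

(b) Volume: 2490 m³ = 2,490,000 L.
(b) [OCl⁻]/[HOCl] = 10^(pH − pKa) = 10^(7.52 − 7.41) = 1.288; fraction as HOCl = 1/(1 + 1.288) = 0.437.
(b) Free chlorine required for 1.58 ppm HOCl: 1.58 / 0.437 = 3.615 ppm.
(b) FC to add: 3.615 − 0 = 3.615 mg/L as Cl₂.
(b) Cl₂ equivalent: 3.615 mg/L × 2,490,000 L = 9002 g.
(b) Product at 89.7% available Cl: 9002 / 0.897 = 10,040 g.

(a) 9.12 kg; (b) 10.0 kg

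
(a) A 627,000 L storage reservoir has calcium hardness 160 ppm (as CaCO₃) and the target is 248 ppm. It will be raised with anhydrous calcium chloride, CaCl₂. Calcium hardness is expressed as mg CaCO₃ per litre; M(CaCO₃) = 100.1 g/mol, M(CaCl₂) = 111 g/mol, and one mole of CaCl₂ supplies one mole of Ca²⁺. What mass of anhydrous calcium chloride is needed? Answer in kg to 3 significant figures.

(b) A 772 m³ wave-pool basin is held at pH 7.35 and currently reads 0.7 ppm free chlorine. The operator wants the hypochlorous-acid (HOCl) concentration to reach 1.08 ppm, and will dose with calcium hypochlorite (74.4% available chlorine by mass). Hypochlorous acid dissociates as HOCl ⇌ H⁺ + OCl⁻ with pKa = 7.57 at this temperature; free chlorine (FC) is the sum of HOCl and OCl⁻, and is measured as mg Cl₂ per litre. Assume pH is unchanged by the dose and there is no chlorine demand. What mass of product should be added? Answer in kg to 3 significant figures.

(a) 61.2 kg; (b) 1.07 kg

(a) Hardness to add: (248 − 160) = 88 mg/L as CaCO₃ × 627,000 L = 55,180 g as CaCO₃.
(a) Moles of Ca²⁺ (1 mol Ca²⁺ ≡ 1 mol CaCO₃): 55,180 / 100.1 g/mol = 551.2 mol.
(a) Mass of CaCl₂: 551.2 × 111 = 61,180 g.

(b) Volume: 772 m³ = 772,000 L.
(b) [OCl⁻]/[HOCl] = 10^(pH − pKa) = 10^(7.35 − 7.57) = 0.6026; fraction as HOCl = 1/(1 + 0.6026) = 0.624.
(b) Free chlorine required for 1.08 ppm HOCl: 1.08 / 0.624 = 1.731 ppm.
(b) FC to add: 1.731 − 0.7 = 1.031 mg/L as Cl₂.
(b) Cl₂ equivalent: 1.031 mg/L × 772,000 L = 795.8 g.
(b) Product at 74.4% available Cl: 795.8 / 0.744 = 1070 g.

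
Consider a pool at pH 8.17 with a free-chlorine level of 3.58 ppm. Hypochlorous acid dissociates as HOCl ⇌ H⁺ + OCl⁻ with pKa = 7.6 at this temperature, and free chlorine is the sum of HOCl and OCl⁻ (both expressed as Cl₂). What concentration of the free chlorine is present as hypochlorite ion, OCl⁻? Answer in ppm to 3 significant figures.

[OCl⁻]/[HOCl] = 10^(pH − pKa) = 10^(8.17 − 7.6) = 10^0.57 = 3.715.
Fraction as HOCl = 1 / (1 + 3.715) = 0.2121.
OCl⁻ = (1 − 0.2121) × 3.58 ppm = 2.821 ppm.

2.82 ppm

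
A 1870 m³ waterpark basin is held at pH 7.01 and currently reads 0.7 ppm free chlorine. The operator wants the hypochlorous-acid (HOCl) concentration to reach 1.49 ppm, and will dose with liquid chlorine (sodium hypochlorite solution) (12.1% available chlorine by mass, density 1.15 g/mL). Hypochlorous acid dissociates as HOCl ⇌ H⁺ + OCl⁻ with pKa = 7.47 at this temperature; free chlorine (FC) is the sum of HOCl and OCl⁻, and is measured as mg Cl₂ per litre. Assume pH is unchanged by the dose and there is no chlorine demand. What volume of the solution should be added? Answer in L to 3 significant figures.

17.6 L

Volume: 1870 m³ = 1,870,000 L.
[OCl⁻]/[HOCl] = 10^(pH − pKa) = 10^(7.01 − 7.47) = 0.3467; fraction as HOCl = 1/(1 + 0.3467) = 0.7425.
Free chlorine required for 1.49 ppm HOCl: 1.49 / 0.7425 = 2.007 ppm.
FC to add: 2.007 − 0.7 = 1.307 mg/L as Cl₂.
Cl₂ equivalent: 1.307 mg/L × 1,870,000 L = 2443 g.
Product at 12.1% available Cl: 2443 / 0.121 = 20,190 g.
Volume: 20,190 g ÷ 1.15 g/mL = 17,560 mL.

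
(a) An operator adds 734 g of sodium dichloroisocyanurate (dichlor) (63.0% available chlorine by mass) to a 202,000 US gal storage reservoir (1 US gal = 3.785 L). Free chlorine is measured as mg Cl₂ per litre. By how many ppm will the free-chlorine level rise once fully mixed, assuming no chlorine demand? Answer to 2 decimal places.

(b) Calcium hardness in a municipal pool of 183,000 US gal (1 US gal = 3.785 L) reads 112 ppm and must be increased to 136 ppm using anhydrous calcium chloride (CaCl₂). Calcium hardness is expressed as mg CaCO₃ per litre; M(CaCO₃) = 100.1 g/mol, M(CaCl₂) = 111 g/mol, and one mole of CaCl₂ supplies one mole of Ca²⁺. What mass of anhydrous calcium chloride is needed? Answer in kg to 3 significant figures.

(a) 0.60 ppm; (b) 18.4 kg

(a) Volume: 202,000 US gal × 3.785 L/gal = 764,570 L.
(a) Available chlorine delivered: 734 g × 0.63 = 462.4 g as Cl₂.
(a) Concentration rise: 462.4 g / 764,570 L = 0.6048 mg/L = 0.60 ppm.

(b) Volume: 183,000 US gal × 3.785 L/gal = 692,655 L.
(b) Hardness to add: (136 − 112) = 24 mg/L as CaCO₃ × 692,655 L = 16,620 g as CaCO₃.
(b) Moles of Ca²⁺ (1 mol Ca²⁺ ≡ 1 mol CaCO₃): 16,620 / 100.1 g/mol = 166.1 mol.
(b) Mass of CaCl₂: 166.1 × 111 = 18,430 g.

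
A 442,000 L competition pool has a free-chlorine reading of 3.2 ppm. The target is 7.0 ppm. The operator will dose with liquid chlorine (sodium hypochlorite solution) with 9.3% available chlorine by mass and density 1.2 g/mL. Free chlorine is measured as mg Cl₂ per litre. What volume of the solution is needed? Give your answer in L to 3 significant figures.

15.1 L

Chlorine deficit: 7.0 − 3.2 = 3.8 ppm = 3.8 mg/L as Cl₂.
Cl₂ equivalent needed: 3.8 mg/L × 442,000 L = 1,680,000 mg = 1680 g.
Product at 9.3% available chlorine: 1680 / 0.093 = 18,060 g.
Volume at density 1.2 g/mL: 18,060 g ÷ 1.2 g/mL = 15,050 mL.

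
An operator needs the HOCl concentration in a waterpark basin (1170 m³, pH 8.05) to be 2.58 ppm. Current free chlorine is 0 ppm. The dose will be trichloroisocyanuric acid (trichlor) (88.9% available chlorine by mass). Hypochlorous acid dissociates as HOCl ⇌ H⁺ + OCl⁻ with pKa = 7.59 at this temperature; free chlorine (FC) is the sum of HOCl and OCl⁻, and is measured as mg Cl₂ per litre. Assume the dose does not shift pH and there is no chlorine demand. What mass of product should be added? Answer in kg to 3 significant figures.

Volume: 1170 m³ = 1,170,000 L.
[OCl⁻]/[HOCl] = 10^(pH − pKa) = 10^(8.05 − 7.59) = 2.884; fraction as HOCl = 1/(1 + 2.884) = 0.2575.
Free chlorine required for 2.58 ppm HOCl: 2.58 / 0.2575 = 10.02 ppm.
FC to add: 10.02 − 0 = 10.02 mg/L as Cl₂.
Cl₂ equivalent: 10.02 mg/L × 1,170,000 L = 11,720 g.
Product at 88.9% available Cl: 11,720 / 0.889 = 13,190 g.

13.2 kg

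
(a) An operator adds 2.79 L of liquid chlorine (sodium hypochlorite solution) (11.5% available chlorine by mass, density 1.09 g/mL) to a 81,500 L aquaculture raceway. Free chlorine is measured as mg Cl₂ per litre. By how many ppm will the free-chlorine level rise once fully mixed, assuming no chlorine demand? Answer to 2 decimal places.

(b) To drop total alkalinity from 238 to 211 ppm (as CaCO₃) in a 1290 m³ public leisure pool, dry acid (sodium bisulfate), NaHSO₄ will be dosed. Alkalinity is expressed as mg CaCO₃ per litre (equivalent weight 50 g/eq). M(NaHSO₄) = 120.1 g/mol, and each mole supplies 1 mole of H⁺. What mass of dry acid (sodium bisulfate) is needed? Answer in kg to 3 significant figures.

(a) 4.29 ppm; (b) 83.7 kg

(a) Mass of solution: 2.79 L × 1000 mL/L × 1.09 g/mL = 3041 g.
(a) Available chlorine delivered: 3041 g × 0.115 = 349.7 g as Cl₂.
(a) Concentration rise: 349.7 g / 81,500 L = 4.291 mg/L = 4.29 ppm.

(b) Volume: 1290 m³ = 1,290,000 L.
(b) Alkalinity to neutralize: (238 − 211) = 27 mg/L as CaCO₃ × 1,290,000 L = 34,830 g as CaCO₃.
(b) Equivalents of H⁺ required: 34,830 ÷ 50 g/eq = 696.6 eq = 696.6 mol NaHSO₄.
(b) Mass of NaHSO₄: 696.6 × 120.1 = 83,660 g.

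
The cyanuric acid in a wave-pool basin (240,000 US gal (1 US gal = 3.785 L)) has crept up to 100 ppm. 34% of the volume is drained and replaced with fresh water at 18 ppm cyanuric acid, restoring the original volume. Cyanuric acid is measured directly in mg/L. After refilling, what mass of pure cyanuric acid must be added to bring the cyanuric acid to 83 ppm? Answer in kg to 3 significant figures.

Volume: 240,000 US gal × 3.785 L/gal = 908,400 L.
After draining 34% and refilling: 100 × 0.66 + 18 × 0.34 = 72.12 ppm.
Deficit to target: 83 − 72.12 = 10.88 mg/L.
Mass: 10.88 mg/L × 908,400 L = 9883 g cyanuric acid.

9.88 kg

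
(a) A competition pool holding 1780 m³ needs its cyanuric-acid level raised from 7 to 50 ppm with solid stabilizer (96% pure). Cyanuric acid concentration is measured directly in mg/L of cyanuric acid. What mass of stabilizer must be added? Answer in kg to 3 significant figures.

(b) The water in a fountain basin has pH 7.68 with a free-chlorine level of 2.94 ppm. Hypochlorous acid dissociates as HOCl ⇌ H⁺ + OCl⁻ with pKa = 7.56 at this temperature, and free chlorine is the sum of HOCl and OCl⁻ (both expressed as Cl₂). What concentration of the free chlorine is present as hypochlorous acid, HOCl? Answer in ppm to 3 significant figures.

(a) 79.7 kg; (b) 1.27 ppm

(a) Volume: 1780 m³ = 1,780,000 L.
(a) CYA to add: (50 − 7) = 43 mg/L × 1,780,000 L = 76,540 g cyanuric acid.
(a) At 96% purity: 76,540 / 0.96 = 79,730 g product.

(b) [OCl⁻]/[HOCl] = 10^(pH − pKa) = 10^(7.68 − 7.56) = 10^0.12 = 1.318.
(b) Fraction as HOCl = 1 / (1 + 1.318) = 0.4314.
(b) HOCl = 0.4314 × 2.94 ppm = 1.268 ppm.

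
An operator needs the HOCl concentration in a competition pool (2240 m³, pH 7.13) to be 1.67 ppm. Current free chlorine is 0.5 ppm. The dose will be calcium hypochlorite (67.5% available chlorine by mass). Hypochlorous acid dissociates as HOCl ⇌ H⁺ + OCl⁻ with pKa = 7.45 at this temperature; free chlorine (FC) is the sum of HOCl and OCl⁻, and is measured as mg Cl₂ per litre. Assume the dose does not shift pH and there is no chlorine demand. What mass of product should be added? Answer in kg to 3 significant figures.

6.54 kg

Volume: 2240 m³ = 2,240,000 L.
[OCl⁻]/[HOCl] = 10^(pH − pKa) = 10^(7.13 − 7.45) = 0.4786; fraction as HOCl = 1/(1 + 0.4786) = 0.6763.
Free chlorine required for 1.67 ppm HOCl: 1.67 / 0.6763 = 2.469 ppm.
FC to add: 2.469 − 0.5 = 1.969 mg/L as Cl₂.
Cl₂ equivalent: 1.969 mg/L × 2,240,000 L = 4411 g.
Product at 67.5% available Cl: 4411 / 0.675 = 6535 g.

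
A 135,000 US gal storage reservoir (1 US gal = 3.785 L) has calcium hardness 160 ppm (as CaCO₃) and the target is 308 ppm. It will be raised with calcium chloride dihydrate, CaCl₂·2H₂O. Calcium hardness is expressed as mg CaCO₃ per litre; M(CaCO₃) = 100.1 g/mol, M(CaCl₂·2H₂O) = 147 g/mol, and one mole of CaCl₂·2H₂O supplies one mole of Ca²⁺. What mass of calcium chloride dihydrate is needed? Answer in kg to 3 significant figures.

Volume: 135,000 US gal × 3.785 L/gal = 510,975 L.
Hardness to add: (308 − 160) = 148 mg/L as CaCO₃ × 510,975 L = 75,620 g as CaCO₃.
Moles of Ca²⁺ (1 mol Ca²⁺ ≡ 1 mol CaCO₃): 75,620 / 100.1 g/mol = 755.5 mol.
Mass of CaCl₂·2H₂O: 755.5 × 147 = 111,100 g.

111 kg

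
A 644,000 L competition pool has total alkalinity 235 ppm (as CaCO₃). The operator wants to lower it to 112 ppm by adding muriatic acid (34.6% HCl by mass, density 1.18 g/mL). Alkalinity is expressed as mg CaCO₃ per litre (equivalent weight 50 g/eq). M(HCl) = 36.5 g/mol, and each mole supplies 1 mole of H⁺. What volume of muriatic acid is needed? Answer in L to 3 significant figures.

142 L

Alkalinity to neutralize: (235 − 112) = 123 mg/L as CaCO₃ × 644,000 L = 79,210 g as CaCO₃.
Equivalents of H⁺ required: 79,210 ÷ 50 g/eq = 1584 eq = 1584 mol HCl.
Mass of HCl: 1584 × 36.5 = 57,820 g.
Mass of 34.6% solution: 57,820 / 0.346 = 167,100 g.
Volume: 167,100 g ÷ 1.18 g/mL = 141,600 mL.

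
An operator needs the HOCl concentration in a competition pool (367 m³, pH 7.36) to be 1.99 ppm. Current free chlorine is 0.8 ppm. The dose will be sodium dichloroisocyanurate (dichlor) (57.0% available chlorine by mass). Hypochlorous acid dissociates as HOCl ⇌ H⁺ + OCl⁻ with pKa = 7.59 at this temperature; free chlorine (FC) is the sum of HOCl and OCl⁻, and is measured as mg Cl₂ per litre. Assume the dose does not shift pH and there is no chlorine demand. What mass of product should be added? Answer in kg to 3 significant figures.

Volume: 367 m³ = 367,000 L.
[OCl⁻]/[HOCl] = 10^(pH − pKa) = 10^(7.36 − 7.59) = 0.5888; fraction as HOCl = 1/(1 + 0.5888) = 0.6294.
Free chlorine required for 1.99 ppm HOCl: 1.99 / 0.6294 = 3.162 ppm.
FC to add: 3.162 − 0.8 = 2.362 mg/L as Cl₂.
Cl₂ equivalent: 2.362 mg/L × 367,000 L = 866.8 g.
Product at 57.0% available Cl: 866.8 / 0.57 = 1521 g.

1.52 kg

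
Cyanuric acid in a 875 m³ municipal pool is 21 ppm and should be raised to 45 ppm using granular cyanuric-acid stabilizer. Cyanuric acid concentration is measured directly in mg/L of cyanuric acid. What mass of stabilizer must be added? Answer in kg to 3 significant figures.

21.0 kg

Volume: 875 m³ = 875,000 L.
CYA to add: (45 − 21) = 24 mg/L × 875,000 L = 21,000 g cyanuric acid.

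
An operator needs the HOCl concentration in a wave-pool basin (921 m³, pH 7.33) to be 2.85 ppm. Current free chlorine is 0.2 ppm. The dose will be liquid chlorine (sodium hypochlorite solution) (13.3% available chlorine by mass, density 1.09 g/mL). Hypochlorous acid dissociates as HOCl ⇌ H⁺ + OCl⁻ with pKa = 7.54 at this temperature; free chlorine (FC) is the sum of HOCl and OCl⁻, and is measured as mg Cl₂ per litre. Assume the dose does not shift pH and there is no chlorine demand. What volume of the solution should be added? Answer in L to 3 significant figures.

Volume: 921 m³ = 921,000 L.
[OCl⁻]/[HOCl] = 10^(pH − pKa) = 10^(7.33 − 7.54) = 0.6166; fraction as HOCl = 1/(1 + 0.6166) = 0.6186.
Free chlorine required for 2.85 ppm HOCl: 2.85 / 0.6186 = 4.607 ppm.
FC to add: 4.607 − 0.2 = 4.407 mg/L as Cl₂.
Cl₂ equivalent: 4.407 mg/L × 921,000 L = 4059 g.
Product at 13.3% available Cl: 4059 / 0.133 = 30,520 g.
Volume: 30,520 g ÷ 1.09 g/mL = 28,000 mL.

28.0 L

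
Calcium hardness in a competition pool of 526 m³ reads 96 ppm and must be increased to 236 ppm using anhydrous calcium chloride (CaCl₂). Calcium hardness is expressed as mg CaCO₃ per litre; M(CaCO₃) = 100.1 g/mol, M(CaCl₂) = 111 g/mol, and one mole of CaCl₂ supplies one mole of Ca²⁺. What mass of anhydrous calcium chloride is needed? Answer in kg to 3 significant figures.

Volume: 526 m³ = 526,000 L.
Hardness to add: (236 − 96) = 140 mg/L as CaCO₃ × 526,000 L = 73,640 g as CaCO₃.
Moles of Ca²⁺ (1 mol Ca²⁺ ≡ 1 mol CaCO₃): 73,640 / 100.1 g/mol = 735.7 mol.
Mass of CaCl₂: 735.7 × 111 = 81,660 g.

81.7 kg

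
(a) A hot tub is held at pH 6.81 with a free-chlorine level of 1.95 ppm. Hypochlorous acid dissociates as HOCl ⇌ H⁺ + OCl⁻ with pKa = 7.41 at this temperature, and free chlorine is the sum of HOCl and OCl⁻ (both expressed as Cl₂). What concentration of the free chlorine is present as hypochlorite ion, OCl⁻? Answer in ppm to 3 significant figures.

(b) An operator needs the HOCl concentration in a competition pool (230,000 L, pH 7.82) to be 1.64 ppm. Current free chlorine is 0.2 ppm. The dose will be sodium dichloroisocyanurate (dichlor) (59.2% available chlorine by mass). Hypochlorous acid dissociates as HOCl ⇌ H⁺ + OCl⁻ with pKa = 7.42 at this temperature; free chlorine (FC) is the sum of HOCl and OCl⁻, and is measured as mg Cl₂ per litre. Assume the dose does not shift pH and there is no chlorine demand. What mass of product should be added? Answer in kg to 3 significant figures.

(a) 0.391 ppm; (b) 2.16 kg

(a) [OCl⁻]/[HOCl] = 10^(pH − pKa) = 10^(6.81 − 7.41) = 10^-0.60 = 0.2512.
(a) Fraction as HOCl = 1 / (1 + 0.2512) = 0.7992.
(a) OCl⁻ = (1 − 0.7992) × 1.95 ppm = 0.3915 ppm.

(b) [OCl⁻]/[HOCl] = 10^(pH − pKa) = 10^(7.82 − 7.42) = 2.512; fraction as HOCl = 1/(1 + 2.512) = 0.2847.
(b) Free chlorine required for 1.64 ppm HOCl: 1.64 / 0.2847 = 5.759 ppm.
(b) FC to add: 5.759 − 0.2 = 5.559 mg/L as Cl₂.
(b) Cl₂ equivalent: 5.559 mg/L × 230,000 L = 1279 g.
(b) Product at 59.2% available Cl: 1279 / 0.592 = 2160 g.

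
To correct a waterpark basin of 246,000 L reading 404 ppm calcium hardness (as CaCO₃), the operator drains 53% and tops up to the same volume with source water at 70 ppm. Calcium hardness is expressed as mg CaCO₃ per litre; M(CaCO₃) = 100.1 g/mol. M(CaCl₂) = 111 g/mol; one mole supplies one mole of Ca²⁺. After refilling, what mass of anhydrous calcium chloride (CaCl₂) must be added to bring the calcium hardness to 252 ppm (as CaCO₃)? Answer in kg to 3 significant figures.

After draining 53% and refilling: 404 × 0.47 + 70 × 0.53 = 226.98 ppm.
Deficit to target: 252 − 226.98 = 25.02 mg/L.
As CaCO₃: 25.02 mg/L × 246,000 L = 6155 g; ÷ 100.1 = 61.49 mol Ca²⁺.
Mass: 61.49 × 111 = 6825 g.

6.83 kg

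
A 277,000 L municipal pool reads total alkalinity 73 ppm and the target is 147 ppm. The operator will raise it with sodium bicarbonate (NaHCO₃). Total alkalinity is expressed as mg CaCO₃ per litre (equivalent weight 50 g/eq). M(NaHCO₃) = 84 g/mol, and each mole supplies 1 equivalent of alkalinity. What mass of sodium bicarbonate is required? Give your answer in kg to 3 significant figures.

Alkalinity to add: (147 − 73) = 74 mg/L as CaCO₃ × 277,000 L = 20,500 g as CaCO₃.
Equivalents: 20,500 g ÷ 50 g/eq = 410 eq.
NaHCO₃ supplies 1 eq per mole → 410 mol.
Mass: 410 mol × 84 g/mol = 34,440 g.

34.4 kg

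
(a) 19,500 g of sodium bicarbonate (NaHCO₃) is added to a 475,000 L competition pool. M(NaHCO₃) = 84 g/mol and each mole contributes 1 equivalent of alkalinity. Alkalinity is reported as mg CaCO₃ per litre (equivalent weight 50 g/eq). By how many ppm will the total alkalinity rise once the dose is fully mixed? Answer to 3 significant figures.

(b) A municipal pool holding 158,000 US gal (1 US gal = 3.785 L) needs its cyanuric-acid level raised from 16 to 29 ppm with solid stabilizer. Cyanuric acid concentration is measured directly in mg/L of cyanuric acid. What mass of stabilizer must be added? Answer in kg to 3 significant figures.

(a) Moles of NaHCO₃: 19,500 g ÷ 84 g/mol = 232.1 mol → 232.1 eq of alkalinity.
(a) As CaCO₃: 232.1 eq × 50 g/eq = 11,610 g.
(a) Rise: 11,610 g / 475,000 L × 1000 = 24.44 mg/L.

(b) Volume: 158,000 US gal × 3.785 L/gal = 598,030 L.
(b) CYA to add: (29 − 16) = 13 mg/L × 598,030 L = 7774 g cyanuric acid.

(a) 24.4 ppm; (b) 7.77 kg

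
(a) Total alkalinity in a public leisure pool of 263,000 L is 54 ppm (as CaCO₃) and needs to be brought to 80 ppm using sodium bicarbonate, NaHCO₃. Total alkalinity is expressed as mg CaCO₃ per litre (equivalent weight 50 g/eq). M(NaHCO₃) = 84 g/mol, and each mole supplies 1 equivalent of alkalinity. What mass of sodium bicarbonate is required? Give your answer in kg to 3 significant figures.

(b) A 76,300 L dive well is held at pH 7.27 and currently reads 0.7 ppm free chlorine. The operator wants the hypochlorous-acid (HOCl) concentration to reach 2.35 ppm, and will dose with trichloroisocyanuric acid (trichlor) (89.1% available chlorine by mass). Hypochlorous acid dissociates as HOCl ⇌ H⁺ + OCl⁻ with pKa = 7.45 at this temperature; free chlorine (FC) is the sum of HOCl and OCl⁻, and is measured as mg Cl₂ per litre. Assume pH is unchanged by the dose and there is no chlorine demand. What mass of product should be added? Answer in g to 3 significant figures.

(a) Alkalinity to add: (80 − 54) = 26 mg/L as CaCO₃ × 263,000 L = 6838 g as CaCO₃.
(a) Equivalents: 6838 g ÷ 50 g/eq = 136.8 eq.
(a) NaHCO₃ supplies 1 eq per mole → 136.8 mol.
(a) Mass: 136.8 mol × 84 g/mol = 11,490 g.

(b) [OCl⁻]/[HOCl] = 10^(pH − pKa) = 10^(7.27 − 7.45) = 0.6607; fraction as HOCl = 1/(1 + 0.6607) = 0.6022.
(b) Free chlorine required for 2.35 ppm HOCl: 2.35 / 0.6022 = 3.903 ppm.
(b) FC to add: 3.903 − 0.7 = 3.203 mg/L as Cl₂.
(b) Cl₂ equivalent: 3.203 mg/L × 76,300 L = 244.4 g.
(b) Product at 89.1% available Cl: 244.4 / 0.891 = 274.3 g.

(a) 11.5 kg; (b) 274 g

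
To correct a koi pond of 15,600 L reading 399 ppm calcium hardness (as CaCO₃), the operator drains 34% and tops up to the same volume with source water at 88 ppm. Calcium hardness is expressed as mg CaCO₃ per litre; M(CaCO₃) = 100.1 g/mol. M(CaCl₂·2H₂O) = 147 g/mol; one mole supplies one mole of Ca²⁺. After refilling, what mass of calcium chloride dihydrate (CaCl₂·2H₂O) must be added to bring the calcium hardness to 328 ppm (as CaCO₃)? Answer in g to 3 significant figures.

After draining 34% and refilling: 399 × 0.66 + 88 × 0.34 = 293.26 ppm.
Deficit to target: 328 − 293.26 = 34.74 mg/L.
As CaCO₃: 34.74 mg/L × 15,600 L = 541.9 g; ÷ 100.1 = 5.414 mol Ca²⁺.
Mass: 5.414 × 147 = 795.9 g.

796 g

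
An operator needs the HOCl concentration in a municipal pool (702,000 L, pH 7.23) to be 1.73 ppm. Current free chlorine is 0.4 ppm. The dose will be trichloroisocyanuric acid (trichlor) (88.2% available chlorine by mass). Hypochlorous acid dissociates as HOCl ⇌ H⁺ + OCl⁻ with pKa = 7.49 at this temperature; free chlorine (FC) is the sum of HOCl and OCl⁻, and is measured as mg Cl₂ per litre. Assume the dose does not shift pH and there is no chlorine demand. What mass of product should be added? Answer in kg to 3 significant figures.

1.82 kg

[OCl⁻]/[HOCl] = 10^(pH − pKa) = 10^(7.23 − 7.49) = 0.5495; fraction as HOCl = 1/(1 + 0.5495) = 0.6454.
Free chlorine required for 1.73 ppm HOCl: 1.73 / 0.6454 = 2.681 ppm.
FC to add: 2.681 − 0.4 = 2.281 mg/L as Cl₂.
Cl₂ equivalent: 2.281 mg/L × 702,000 L = 1601 g.
Product at 88.2% available Cl: 1601 / 0.882 = 1815 g.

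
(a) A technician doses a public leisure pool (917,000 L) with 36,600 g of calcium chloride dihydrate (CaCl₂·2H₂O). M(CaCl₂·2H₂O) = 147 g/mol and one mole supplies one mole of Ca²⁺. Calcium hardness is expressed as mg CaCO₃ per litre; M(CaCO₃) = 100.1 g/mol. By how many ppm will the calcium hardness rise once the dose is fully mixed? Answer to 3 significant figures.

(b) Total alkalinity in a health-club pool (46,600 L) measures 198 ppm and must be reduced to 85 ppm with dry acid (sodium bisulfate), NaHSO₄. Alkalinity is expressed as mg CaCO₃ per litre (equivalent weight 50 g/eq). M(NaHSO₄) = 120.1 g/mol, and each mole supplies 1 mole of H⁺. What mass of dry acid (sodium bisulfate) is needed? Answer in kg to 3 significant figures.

(a) 27.2 ppm; (b) 12.6 kg

(a) Moles of Ca²⁺: 36,600 g ÷ 147 g/mol = 249 mol.
(a) As CaCO₃: 249 mol × 100.1 g/mol = 24,920 g.
(a) Rise: 24,920 g / 917,000 L × 1000 = 27.18 mg/L.

(b) Alkalinity to neutralize: (198 − 85) = 113 mg/L as CaCO₃ × 46,600 L = 5266 g as CaCO₃.
(b) Equivalents of H⁺ required: 5266 ÷ 50 g/eq = 105.3 eq = 105.3 mol NaHSO₄.
(b) Mass of NaHSO₄: 105.3 × 120.1 = 12,650 g.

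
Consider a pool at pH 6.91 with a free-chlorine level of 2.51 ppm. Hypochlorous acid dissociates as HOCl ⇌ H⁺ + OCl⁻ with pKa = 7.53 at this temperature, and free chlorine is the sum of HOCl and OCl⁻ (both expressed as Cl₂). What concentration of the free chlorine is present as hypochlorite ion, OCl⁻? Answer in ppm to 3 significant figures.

0.486 ppm

[OCl⁻]/[HOCl] = 10^(pH − pKa) = 10^(6.91 − 7.53) = 10^-0.62 = 0.2399.
Fraction as HOCl = 1 / (1 + 0.2399) = 0.8065.
OCl⁻ = (1 − 0.8065) × 2.51 ppm = 0.4856 ppm.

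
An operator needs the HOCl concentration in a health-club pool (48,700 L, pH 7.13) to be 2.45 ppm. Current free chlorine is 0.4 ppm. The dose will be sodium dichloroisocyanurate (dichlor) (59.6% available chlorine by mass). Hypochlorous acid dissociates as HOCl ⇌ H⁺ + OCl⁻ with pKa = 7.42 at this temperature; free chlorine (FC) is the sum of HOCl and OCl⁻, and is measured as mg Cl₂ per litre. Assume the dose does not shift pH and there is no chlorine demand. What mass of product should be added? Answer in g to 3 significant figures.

[OCl⁻]/[HOCl] = 10^(pH − pKa) = 10^(7.13 − 7.42) = 0.5129; fraction as HOCl = 1/(1 + 0.5129) = 0.661.
Free chlorine required for 2.45 ppm HOCl: 2.45 / 0.661 = 3.707 ppm.
FC to add: 3.707 − 0.4 = 3.307 mg/L as Cl₂.
Cl₂ equivalent: 3.307 mg/L × 48,700 L = 161 g.
Product at 59.6% available Cl: 161 / 0.596 = 270.2 g.

270 g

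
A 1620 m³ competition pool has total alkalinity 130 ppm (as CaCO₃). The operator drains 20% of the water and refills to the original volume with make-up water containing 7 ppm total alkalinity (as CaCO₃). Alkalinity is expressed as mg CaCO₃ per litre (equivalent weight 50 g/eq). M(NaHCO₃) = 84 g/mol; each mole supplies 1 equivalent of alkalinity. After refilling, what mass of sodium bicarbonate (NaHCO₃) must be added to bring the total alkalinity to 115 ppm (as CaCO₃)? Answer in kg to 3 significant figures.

26.1 kg

Volume: 1620 m³ = 1,620,000 L.
After draining 20% and refilling: 130 × 0.80 + 7 × 0.20 = 105.4 ppm.
Deficit to target: 115 − 105.4 = 9.6 mg/L.
As CaCO₃: 9.6 mg/L × 1,620,000 L = 15,550 g; ÷ 50 g/eq ÷ 1 = 311 mol NaHCO₃.
Mass: 311 × 84 = 26,130 g.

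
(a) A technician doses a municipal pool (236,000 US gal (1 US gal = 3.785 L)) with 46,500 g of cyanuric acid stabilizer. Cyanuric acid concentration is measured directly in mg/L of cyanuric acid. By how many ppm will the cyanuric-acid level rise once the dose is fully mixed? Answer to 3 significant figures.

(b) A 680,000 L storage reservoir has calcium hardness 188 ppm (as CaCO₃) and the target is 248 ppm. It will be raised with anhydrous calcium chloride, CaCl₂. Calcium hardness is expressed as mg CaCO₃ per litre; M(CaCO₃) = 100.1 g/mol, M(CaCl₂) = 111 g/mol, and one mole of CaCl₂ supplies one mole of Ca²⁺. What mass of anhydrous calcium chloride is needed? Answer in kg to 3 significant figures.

(a) 52.1 ppm; (b) 45.2 kg

(a) Volume: 236,000 US gal × 3.785 L/gal = 893,260 L.
(a) Rise: 46,500 g / 893,260 L × 1000 = 52.06 mg/L.

(b) Hardness to add: (248 − 188) = 60 mg/L as CaCO₃ × 680,000 L = 40,800 g as CaCO₃.
(b) Moles of Ca²⁺ (1 mol Ca²⁺ ≡ 1 mol CaCO₃): 40,800 / 100.1 g/mol = 407.6 mol.
(b) Mass of CaCl₂: 407.6 × 111 = 45,240 g.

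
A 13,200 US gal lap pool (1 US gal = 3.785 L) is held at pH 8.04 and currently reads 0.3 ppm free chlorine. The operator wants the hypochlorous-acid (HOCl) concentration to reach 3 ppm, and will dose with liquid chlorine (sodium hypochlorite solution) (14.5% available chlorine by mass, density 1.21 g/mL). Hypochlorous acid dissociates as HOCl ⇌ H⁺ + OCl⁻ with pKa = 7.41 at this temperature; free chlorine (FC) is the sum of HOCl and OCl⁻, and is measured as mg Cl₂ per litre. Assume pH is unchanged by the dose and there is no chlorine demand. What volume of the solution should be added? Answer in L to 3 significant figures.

4.41 L

Volume: 13,200 US gal × 3.785 L/gal = 49,962 L.
[OCl⁻]/[HOCl] = 10^(pH − pKa) = 10^(8.04 − 7.41) = 4.266; fraction as HOCl = 1/(1 + 4.266) = 0.1899.
Free chlorine required for 3 ppm HOCl: 3 / 0.1899 = 15.8 ppm.
FC to add: 15.8 − 0.3 = 15.5 mg/L as Cl₂.
Cl₂ equivalent: 15.5 mg/L × 49,962 L = 774.3 g.
Product at 14.5% available Cl: 774.3 / 0.145 = 5340 g.
Volume: 5340 g ÷ 1.21 g/mL = 4413 mL.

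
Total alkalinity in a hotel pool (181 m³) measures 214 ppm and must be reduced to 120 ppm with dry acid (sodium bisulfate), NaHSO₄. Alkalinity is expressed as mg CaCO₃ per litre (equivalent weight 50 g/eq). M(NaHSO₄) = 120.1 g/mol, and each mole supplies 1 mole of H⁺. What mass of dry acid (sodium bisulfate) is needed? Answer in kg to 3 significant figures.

40.9 kg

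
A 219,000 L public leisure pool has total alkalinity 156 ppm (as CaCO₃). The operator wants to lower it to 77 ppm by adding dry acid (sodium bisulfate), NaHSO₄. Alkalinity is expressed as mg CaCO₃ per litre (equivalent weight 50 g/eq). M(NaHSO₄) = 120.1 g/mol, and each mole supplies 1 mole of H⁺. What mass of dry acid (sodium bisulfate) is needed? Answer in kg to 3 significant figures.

41.6 kg

Alkalinity to neutralize: (156 − 77) = 79 mg/L as CaCO₃ × 219,000 L = 17,300 g as CaCO₃.
Equivalents of H⁺ required: 17,300 ÷ 50 g/eq = 346 eq = 346 mol NaHSO₄.
Mass of NaHSO₄: 346 × 120.1 = 41,560 g.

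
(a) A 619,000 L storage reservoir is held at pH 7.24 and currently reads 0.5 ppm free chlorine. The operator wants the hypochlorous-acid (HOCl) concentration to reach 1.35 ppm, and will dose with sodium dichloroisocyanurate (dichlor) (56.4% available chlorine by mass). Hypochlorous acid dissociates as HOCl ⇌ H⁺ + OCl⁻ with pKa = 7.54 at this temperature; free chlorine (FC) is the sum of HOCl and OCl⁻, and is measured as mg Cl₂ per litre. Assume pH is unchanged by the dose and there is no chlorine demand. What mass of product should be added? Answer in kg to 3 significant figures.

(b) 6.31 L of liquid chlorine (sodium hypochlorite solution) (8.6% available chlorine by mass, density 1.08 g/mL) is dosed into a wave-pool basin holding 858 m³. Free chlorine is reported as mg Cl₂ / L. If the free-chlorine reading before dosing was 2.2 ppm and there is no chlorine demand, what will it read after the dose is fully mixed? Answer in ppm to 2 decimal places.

(a) [OCl⁻]/[HOCl] = 10^(pH − pKa) = 10^(7.24 − 7.54) = 0.5012; fraction as HOCl = 1/(1 + 0.5012) = 0.6661.
(a) Free chlorine required for 1.35 ppm HOCl: 1.35 / 0.6661 = 2.027 ppm.
(a) FC to add: 2.027 − 0.5 = 1.527 mg/L as Cl₂.
(a) Cl₂ equivalent: 1.527 mg/L × 619,000 L = 945 g.
(a) Product at 56.4% available Cl: 945 / 0.564 = 1675 g.

(b) Volume: 858 m³ = 858,000 L.
(b) Mass of solution: 6.31 L × 1000 mL/L × 1.08 g/mL = 6815 g.
(b) Available chlorine delivered: 6815 g × 0.086 = 586.1 g as Cl₂.
(b) Concentration rise: 586.1 g / 858,000 L = 0.6831 mg/L = 0.68 ppm.
(b) Final FC: 2.2 + 0.68 = 2.88 ppm.

(a) 1.68 kg; (b) 2.88 ppm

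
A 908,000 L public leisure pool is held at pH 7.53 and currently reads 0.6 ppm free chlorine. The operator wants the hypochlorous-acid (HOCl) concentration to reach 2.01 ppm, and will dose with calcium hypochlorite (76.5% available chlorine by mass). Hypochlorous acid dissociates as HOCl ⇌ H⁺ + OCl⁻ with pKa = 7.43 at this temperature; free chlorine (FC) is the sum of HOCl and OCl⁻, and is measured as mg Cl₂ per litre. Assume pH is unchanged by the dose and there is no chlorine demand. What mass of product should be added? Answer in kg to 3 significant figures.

4.68 kg

[OCl⁻]/[HOCl] = 10^(pH − pKa) = 10^(7.53 − 7.43) = 1.259; fraction as HOCl = 1/(1 + 1.259) = 0.4427.
Free chlorine required for 2.01 ppm HOCl: 2.01 / 0.4427 = 4.54 ppm.
FC to add: 4.54 − 0.6 = 3.94 mg/L as Cl₂.
Cl₂ equivalent: 3.94 mg/L × 908,000 L = 3578 g.
Product at 76.5% available Cl: 3578 / 0.765 = 4677 g.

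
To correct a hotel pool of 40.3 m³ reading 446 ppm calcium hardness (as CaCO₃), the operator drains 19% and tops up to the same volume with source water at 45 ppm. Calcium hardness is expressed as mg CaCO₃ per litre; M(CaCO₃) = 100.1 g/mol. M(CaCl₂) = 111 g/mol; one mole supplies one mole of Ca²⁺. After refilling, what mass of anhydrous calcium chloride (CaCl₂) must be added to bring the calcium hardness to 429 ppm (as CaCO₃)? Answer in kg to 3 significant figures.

2.65 kg

Volume: 40.3 m³ = 40,300 L.
After draining 19% and refilling: 446 × 0.81 + 45 × 0.19 = 369.81 ppm.
Deficit to target: 429 − 369.81 = 59.19 mg/L.
As CaCO₃: 59.19 mg/L × 40,300 L = 2385 g; ÷ 100.1 = 23.83 mol Ca²⁺.
Mass: 23.83 × 111 = 2645 g.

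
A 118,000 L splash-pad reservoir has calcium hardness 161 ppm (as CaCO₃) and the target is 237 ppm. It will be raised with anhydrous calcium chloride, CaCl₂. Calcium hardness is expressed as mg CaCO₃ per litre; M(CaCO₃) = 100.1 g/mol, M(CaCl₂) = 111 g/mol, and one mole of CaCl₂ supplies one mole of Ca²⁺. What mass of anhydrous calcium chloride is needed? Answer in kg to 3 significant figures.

Hardness to add: (237 − 161) = 76 mg/L as CaCO₃ × 118,000 L = 8968 g as CaCO₃.
Moles of Ca²⁺ (1 mol Ca²⁺ ≡ 1 mol CaCO₃): 8968 / 100.1 g/mol = 89.59 mol.
Mass of CaCl₂: 89.59 × 111 = 9945 g.

9.94 kg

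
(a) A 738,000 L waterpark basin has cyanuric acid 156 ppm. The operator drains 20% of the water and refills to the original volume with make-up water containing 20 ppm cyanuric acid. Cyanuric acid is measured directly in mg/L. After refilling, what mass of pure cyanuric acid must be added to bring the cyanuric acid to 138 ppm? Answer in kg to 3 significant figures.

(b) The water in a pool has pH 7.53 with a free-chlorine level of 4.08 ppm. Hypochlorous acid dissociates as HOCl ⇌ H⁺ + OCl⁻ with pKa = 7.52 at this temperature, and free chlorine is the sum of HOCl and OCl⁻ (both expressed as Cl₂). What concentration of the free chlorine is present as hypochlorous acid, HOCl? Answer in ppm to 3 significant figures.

(a) 6.79 kg; (b) 2.02 ppm

(a) After draining 20% and refilling: 156 × 0.80 + 20 × 0.20 = 128.8 ppm.
(a) Deficit to target: 138 − 128.8 = 9.2 mg/L.
(a) Mass: 9.2 mg/L × 738,000 L = 6790 g cyanuric acid.

(b) [OCl⁻]/[HOCl] = 10^(pH − pKa) = 10^(7.53 − 7.52) = 10^0.01 = 1.023.
(b) Fraction as HOCl = 1 / (1 + 1.023) = 0.4942.
(b) HOCl = 0.4942 × 4.08 ppm = 2.017 ppm.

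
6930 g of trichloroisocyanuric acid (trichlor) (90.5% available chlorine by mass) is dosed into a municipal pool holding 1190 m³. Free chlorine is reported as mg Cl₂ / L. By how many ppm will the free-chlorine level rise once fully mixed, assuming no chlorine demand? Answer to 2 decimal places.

5.27 ppm

Volume: 1190 m³ = 1,190,000 L.
Available chlorine delivered: 6930 g × 0.905 = 6272 g as Cl₂.
Concentration rise: 6272 g / 1,190,000 L = 5.27 mg/L = 5.27 ppm.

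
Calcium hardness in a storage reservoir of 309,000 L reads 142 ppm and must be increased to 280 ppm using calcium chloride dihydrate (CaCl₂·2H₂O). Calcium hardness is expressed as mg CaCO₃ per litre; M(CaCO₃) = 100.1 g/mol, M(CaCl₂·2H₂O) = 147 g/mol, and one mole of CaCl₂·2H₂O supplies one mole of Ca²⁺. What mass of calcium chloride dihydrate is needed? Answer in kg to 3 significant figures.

62.6 kg

Hardness to add: (280 − 142) = 138 mg/L as CaCO₃ × 309,000 L = 42,640 g as CaCO₃.
Moles of Ca²⁺ (1 mol Ca²⁺ ≡ 1 mol CaCO₃): 42,640 / 100.1 g/mol = 426 mol.
Mass of CaCl₂·2H₂O: 426 × 147 = 62,620 g.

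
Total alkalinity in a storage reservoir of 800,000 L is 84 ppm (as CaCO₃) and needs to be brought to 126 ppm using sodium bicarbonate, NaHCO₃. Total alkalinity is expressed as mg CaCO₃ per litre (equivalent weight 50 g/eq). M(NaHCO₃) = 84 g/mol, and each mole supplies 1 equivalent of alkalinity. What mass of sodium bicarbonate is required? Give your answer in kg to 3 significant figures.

56.4 kg

Alkalinity to add: (126 − 84) = 42 mg/L as CaCO₃ × 800,000 L = 33,600 g as CaCO₃.
Equivalents: 33,600 g ÷ 50 g/eq = 672 eq.
NaHCO₃ supplies 1 eq per mole → 672 mol.
Mass: 672 mol × 84 g/mol = 56,450 g.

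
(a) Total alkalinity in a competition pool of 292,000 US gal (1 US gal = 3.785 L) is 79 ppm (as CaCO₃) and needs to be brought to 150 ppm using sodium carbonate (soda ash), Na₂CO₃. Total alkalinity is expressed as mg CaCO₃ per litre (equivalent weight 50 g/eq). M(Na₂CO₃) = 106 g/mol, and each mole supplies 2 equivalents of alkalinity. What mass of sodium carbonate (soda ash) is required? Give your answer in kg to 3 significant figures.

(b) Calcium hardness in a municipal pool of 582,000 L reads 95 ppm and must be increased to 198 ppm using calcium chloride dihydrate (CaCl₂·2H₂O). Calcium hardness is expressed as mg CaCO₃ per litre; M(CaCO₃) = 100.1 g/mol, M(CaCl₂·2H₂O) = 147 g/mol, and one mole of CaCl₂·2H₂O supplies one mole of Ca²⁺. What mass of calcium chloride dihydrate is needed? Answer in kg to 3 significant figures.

(a) Volume: 292,000 US gal × 3.785 L/gal = 1,105,220 L.
(a) Alkalinity to add: (150 − 79) = 71 mg/L as CaCO₃ × 1,105,220 L = 78,470 g as CaCO₃.
(a) Equivalents: 78,470 g ÷ 50 g/eq = 1569 eq.
(a) Each mole of Na₂CO₃ supplies 2 eq, so 1569 / 2 = 784.7 mol.
(a) Mass: 784.7 mol × 106 g/mol = 83,180 g.

(b) Hardness to add: (198 − 95) = 103 mg/L as CaCO₃ × 582,000 L = 59,950 g as CaCO₃.
(b) Moles of Ca²⁺ (1 mol Ca²⁺ ≡ 1 mol CaCO₃): 59,950 / 100.1 g/mol = 598.9 mol.
(b) Mass of CaCl₂·2H₂O: 598.9 × 147 = 88,030 g.

(a) 83.2 kg; (b) 88.0 kg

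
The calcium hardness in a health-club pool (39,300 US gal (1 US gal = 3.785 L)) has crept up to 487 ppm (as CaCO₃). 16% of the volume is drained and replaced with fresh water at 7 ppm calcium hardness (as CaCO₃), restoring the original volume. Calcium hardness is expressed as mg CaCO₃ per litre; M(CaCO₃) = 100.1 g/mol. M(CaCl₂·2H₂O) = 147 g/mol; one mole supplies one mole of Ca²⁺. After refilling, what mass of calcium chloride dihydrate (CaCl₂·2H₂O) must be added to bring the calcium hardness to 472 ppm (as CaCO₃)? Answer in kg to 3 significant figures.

13.5 kg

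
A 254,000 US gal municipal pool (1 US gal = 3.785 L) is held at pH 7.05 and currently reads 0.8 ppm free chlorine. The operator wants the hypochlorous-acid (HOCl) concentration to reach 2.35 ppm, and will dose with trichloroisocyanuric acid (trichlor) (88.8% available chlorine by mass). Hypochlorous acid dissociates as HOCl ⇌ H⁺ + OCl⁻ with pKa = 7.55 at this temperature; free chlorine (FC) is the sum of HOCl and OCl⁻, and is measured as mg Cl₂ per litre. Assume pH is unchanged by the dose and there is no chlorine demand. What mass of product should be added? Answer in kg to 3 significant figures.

Volume: 254,000 US gal × 3.785 L/gal = 961,390 L.
[OCl⁻]/[HOCl] = 10^(pH − pKa) = 10^(7.05 − 7.55) = 0.3162; fraction as HOCl = 1/(1 + 0.3162) = 0.7597.
Free chlorine required for 2.35 ppm HOCl: 2.35 / 0.7597 = 3.093 ppm.
FC to add: 3.093 − 0.8 = 2.293 mg/L as Cl₂.
Cl₂ equivalent: 2.293 mg/L × 961,390 L = 2205 g.
Product at 88.8% available Cl: 2205 / 0.888 = 2483 g.

2.48 kg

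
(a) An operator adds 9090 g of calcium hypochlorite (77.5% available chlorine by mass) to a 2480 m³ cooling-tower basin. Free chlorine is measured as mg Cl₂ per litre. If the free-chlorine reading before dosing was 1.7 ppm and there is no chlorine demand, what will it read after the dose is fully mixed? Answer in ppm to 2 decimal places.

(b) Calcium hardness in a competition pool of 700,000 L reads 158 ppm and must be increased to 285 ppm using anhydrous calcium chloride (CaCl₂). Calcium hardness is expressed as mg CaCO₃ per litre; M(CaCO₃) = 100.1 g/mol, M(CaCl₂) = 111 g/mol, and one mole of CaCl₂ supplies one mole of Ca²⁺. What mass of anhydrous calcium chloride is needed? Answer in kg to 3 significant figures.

(a) Volume: 2480 m³ = 2,480,000 L.
(a) Available chlorine delivered: 9090 g × 0.775 = 7045 g as Cl₂.
(a) Concentration rise: 7045 g / 2,480,000 L = 2.841 mg/L = 2.84 ppm.
(a) Final FC: 1.7 + 2.84 = 4.54 ppm.

(b) Hardness to add: (285 − 158) = 127 mg/L as CaCO₃ × 700,000 L = 88,900 g as CaCO₃.
(b) Moles of Ca²⁺ (1 mol Ca²⁺ ≡ 1 mol CaCO₃): 88,900 / 100.1 g/mol = 888.1 mol.
(b) Mass of CaCl₂: 888.1 × 111 = 98,580 g.

(a) 4.54 ppm; (b) 98.6 kg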